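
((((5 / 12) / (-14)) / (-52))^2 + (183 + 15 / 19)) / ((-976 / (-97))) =25850635305979 / 1415235354624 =18.27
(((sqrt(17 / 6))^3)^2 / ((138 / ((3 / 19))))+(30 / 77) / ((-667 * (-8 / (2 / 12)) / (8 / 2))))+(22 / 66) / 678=1265430841 / 47635677936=0.03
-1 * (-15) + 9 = 24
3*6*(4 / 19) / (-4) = -18 / 19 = -0.95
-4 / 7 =-0.57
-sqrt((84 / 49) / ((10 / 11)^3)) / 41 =-11 *sqrt(2310) / 14350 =-0.04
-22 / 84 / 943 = -0.00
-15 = -15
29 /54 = 0.54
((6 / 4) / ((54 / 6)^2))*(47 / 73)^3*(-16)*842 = -699351728 / 10503459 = -66.58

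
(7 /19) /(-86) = -7 /1634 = -0.00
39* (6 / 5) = 234 / 5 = 46.80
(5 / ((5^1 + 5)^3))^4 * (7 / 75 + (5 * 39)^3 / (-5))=-55611559 / 60000000000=-0.00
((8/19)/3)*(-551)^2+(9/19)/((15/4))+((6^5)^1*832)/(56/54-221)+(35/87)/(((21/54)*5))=647865780286/49085835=13198.63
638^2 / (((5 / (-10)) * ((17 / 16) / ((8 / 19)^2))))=-833626112 / 6137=-135836.09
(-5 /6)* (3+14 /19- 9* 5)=1960 /57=34.39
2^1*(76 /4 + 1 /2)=39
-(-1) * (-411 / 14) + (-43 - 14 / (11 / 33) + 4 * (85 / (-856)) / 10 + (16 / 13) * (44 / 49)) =-30887391 / 272636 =-113.29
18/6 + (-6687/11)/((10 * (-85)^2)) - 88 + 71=-11133187/794750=-14.01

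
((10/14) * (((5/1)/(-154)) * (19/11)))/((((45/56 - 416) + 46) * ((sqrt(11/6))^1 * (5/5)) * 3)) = 76 * sqrt(66)/23115477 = 0.00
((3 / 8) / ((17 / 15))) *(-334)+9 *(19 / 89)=-108.59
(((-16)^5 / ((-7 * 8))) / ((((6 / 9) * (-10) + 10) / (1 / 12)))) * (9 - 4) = 16384 / 7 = 2340.57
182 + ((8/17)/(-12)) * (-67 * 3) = 3228/17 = 189.88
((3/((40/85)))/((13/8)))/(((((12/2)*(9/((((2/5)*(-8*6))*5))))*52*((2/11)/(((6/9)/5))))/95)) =-14212/1521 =-9.34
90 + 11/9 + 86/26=11060/117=94.53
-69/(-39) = 23/13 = 1.77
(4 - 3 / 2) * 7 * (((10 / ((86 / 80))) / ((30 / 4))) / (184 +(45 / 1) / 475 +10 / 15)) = 266000 / 2264251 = 0.12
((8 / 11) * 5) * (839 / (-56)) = -4195 / 77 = -54.48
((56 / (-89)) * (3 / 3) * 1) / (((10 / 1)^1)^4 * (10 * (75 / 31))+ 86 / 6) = -5208 / 2002618637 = -0.00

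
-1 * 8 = -8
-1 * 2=-2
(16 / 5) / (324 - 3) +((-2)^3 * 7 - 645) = -1125089 / 1605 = -700.99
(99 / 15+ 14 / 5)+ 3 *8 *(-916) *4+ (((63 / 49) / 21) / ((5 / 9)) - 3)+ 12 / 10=-87928.29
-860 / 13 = -66.15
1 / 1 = 1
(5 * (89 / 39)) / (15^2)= 89 / 1755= 0.05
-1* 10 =-10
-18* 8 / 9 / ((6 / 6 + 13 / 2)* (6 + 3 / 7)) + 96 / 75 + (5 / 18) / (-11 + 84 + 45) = 30283 / 31860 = 0.95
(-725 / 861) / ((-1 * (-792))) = -725 / 681912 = -0.00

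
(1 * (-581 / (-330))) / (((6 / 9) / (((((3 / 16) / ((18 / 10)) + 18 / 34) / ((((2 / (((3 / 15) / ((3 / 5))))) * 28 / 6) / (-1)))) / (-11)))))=3901 / 718080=0.01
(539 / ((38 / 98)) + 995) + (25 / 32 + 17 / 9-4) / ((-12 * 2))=2385.11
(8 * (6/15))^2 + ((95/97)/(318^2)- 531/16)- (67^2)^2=-19766313521296303/980902800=-20151143.95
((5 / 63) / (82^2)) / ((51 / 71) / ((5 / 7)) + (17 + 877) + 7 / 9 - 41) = 1775 / 128544261244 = 0.00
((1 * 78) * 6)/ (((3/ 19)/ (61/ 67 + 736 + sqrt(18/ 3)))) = 2964 * sqrt(6) + 146341572/ 67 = 2191462.85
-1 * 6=-6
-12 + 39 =27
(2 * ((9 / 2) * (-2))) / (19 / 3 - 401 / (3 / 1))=27 / 191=0.14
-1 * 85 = -85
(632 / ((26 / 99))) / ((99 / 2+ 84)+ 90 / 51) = 118184 / 6643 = 17.79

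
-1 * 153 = -153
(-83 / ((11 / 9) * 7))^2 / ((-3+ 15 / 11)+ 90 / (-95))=-392673 / 10780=-36.43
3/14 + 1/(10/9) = 39/35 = 1.11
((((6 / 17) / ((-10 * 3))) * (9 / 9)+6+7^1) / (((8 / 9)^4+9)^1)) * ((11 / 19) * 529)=42149018736 / 101979175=413.31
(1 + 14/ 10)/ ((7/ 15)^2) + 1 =589/ 49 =12.02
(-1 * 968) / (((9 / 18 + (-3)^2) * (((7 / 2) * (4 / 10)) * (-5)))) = 14.56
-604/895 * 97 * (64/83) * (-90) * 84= 5669443584/14857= 381600.83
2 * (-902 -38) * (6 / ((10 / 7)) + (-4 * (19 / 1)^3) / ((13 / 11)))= 567273832 / 13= 43636448.62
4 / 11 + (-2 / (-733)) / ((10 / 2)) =14682 / 40315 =0.36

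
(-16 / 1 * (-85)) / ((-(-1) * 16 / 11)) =935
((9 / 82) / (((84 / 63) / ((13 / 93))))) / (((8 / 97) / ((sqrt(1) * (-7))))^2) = 82.89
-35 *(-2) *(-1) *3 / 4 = -105 / 2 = -52.50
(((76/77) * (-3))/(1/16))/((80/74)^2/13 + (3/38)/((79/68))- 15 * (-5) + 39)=-6090631716/14675876369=-0.42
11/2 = 5.50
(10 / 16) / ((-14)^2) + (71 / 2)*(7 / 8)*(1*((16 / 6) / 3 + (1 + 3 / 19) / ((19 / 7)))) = 208185689 / 5094432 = 40.87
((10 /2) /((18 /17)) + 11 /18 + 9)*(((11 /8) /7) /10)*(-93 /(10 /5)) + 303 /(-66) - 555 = -7055453 /12320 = -572.68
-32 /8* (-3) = 12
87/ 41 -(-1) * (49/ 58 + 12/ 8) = 5311/ 1189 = 4.47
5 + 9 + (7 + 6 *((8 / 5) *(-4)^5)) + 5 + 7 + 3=-48972 / 5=-9794.40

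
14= 14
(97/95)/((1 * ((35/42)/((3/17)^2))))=5238/137275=0.04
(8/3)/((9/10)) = 80/27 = 2.96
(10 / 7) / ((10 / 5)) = 5 / 7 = 0.71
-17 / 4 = -4.25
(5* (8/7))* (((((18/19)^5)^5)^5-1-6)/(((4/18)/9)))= -79202908797584999039212015886091372408620162916271286985962805719942874952957978791880233226452382280976026966845071902938631402030436327433121305387586012508358500/48898795232596520559961175921810066638943034083002818674696574515473963466818171753707255350197008851932621902470284823766763717393352111658949936619399992317493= -1619.73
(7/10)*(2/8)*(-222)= -777/20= -38.85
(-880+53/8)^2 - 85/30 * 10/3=439358081/576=762774.45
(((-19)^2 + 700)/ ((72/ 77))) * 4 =81697/ 18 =4538.72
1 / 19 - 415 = -7884 / 19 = -414.95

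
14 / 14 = 1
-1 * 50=-50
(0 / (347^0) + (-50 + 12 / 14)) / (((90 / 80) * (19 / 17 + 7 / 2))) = -93568 / 9891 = -9.46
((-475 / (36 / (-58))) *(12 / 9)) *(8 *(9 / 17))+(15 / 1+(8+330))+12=239015 / 51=4686.57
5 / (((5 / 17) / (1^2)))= 17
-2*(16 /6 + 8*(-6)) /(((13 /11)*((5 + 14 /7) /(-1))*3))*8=-23936 /819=-29.23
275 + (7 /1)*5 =310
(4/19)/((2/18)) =36/19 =1.89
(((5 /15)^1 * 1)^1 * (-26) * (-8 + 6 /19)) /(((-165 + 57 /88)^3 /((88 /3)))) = -0.00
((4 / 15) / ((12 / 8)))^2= 64 / 2025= 0.03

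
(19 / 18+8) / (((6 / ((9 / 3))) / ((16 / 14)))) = 326 / 63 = 5.17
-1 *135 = -135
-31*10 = -310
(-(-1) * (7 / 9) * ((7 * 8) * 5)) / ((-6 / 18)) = -1960 / 3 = -653.33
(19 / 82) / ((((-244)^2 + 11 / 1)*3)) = 19 / 14648562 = 0.00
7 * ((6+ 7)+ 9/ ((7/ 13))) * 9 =1872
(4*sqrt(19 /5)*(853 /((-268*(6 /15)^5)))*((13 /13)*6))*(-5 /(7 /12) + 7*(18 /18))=17593125*sqrt(95) /7504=22851.36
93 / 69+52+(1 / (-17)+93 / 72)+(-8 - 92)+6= -369911 / 9384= -39.42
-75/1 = -75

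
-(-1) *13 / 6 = 13 / 6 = 2.17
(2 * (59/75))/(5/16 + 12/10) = 1888/1815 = 1.04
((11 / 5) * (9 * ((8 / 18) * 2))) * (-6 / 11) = -48 / 5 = -9.60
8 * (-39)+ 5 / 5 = -311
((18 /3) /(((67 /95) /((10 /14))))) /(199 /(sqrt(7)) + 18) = -51300 /2501311 + 567150 * sqrt(7) /17509177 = 0.07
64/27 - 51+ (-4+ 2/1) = -1367/27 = -50.63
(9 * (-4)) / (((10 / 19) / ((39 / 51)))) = -4446 / 85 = -52.31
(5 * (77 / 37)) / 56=55 / 296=0.19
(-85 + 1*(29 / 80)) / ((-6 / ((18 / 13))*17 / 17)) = 20313 / 1040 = 19.53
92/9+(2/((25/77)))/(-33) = 2258/225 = 10.04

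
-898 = -898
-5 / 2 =-2.50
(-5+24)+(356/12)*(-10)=-833/3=-277.67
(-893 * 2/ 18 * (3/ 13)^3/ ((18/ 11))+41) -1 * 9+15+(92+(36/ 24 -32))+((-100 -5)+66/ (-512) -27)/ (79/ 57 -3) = 29434525799/ 155231232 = 189.62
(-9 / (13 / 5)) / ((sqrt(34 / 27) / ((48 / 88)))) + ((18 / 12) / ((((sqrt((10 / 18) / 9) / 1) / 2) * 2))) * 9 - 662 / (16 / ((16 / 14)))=-331 / 7 - 405 * sqrt(102) / 2431 + 243 * sqrt(5) / 10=5.37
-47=-47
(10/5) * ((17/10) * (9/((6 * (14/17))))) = 867/140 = 6.19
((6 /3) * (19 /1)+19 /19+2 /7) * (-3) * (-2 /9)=550 /21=26.19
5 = 5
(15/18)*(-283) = -1415/6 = -235.83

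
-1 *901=-901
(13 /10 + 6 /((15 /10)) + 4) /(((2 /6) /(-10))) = -279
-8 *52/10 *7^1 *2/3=-2912/15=-194.13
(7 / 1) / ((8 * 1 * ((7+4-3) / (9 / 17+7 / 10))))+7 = 7.13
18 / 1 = 18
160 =160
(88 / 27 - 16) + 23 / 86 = -28963 / 2322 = -12.47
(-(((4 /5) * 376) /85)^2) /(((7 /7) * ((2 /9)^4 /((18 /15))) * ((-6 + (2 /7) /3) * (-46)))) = -14609194992 /643928125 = -22.69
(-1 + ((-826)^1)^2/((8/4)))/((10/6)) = 1023411/5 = 204682.20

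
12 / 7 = 1.71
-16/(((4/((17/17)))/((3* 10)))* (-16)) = 15/2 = 7.50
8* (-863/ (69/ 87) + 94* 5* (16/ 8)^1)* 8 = -218048/ 23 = -9480.35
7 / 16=0.44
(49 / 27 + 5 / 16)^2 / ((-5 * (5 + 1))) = -0.15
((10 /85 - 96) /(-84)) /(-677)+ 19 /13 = 1.46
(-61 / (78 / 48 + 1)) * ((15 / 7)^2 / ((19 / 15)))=-549000 / 6517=-84.24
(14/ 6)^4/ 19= 2401/ 1539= 1.56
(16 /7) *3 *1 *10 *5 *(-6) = -14400 /7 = -2057.14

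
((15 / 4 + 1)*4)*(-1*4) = -76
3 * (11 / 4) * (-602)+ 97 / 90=-223444 / 45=-4965.42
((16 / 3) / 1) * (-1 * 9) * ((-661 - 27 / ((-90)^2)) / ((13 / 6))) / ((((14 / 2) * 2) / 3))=7138836 / 2275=3137.95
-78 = -78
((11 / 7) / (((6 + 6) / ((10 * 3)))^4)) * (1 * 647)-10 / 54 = 120098815 / 3024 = 39715.22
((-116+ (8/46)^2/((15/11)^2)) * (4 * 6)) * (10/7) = -220879424/55545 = -3976.59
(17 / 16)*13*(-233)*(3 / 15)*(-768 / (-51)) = -48464 / 5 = -9692.80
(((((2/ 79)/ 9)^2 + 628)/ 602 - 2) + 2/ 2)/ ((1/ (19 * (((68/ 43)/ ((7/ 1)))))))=0.19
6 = 6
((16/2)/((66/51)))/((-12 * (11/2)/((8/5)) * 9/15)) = -272/1089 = -0.25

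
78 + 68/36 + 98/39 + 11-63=3557/117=30.40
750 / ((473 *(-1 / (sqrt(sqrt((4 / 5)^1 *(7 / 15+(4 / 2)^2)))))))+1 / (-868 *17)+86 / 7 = -50 *sqrt(10) *3^(3 / 4) *67^(1 / 4) / 473+181287 / 14756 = 10.11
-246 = -246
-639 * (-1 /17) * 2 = 1278 /17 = 75.18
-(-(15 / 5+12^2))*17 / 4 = 2499 / 4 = 624.75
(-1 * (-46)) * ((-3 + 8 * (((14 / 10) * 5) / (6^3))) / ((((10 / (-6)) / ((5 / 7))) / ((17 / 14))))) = 65.61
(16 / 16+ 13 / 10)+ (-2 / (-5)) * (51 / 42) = 39 / 14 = 2.79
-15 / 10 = -3 / 2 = -1.50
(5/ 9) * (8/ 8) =5/ 9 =0.56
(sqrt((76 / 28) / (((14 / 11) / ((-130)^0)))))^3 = 209 * sqrt(418) / 1372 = 3.11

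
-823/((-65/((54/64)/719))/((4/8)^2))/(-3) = -0.00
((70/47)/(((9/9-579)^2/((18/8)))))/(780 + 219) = 35/3485832456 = 0.00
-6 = -6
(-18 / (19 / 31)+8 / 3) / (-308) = 761 / 8778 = 0.09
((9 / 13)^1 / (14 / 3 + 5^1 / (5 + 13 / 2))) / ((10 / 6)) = 1863 / 22880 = 0.08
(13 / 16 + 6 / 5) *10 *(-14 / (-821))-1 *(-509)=1672683 / 3284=509.34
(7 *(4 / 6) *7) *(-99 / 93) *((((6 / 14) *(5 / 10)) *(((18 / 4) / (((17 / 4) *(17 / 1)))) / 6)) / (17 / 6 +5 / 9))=-12474 / 546499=-0.02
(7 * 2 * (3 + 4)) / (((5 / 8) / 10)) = 1568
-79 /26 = -3.04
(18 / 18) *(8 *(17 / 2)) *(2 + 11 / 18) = 1598 / 9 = 177.56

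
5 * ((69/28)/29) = 345/812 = 0.42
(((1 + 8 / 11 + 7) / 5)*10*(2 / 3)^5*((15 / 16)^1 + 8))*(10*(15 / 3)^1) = 83200 / 81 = 1027.16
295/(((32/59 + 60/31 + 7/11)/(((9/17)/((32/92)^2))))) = 1883802327/4544576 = 414.52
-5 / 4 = -1.25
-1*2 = -2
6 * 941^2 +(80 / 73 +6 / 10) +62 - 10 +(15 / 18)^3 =418872211249 / 78840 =5312940.27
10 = 10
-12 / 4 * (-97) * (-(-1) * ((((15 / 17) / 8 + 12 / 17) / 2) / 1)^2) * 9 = 32268699 / 73984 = 436.16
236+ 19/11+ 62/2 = 2956/11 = 268.73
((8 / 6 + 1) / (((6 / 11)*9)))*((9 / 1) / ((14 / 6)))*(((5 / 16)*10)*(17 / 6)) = 16.23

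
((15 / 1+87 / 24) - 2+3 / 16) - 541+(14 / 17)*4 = -520.89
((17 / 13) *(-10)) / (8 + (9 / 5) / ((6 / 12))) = -425 / 377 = -1.13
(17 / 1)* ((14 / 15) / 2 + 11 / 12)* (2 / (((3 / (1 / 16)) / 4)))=1411 / 360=3.92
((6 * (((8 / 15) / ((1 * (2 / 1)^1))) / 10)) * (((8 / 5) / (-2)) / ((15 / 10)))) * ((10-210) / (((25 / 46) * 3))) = 11776 / 1125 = 10.47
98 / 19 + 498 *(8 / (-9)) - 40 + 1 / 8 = -477.38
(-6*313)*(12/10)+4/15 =-6760/3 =-2253.33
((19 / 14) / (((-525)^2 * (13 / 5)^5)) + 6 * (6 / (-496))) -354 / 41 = -50735723457625 / 5827186700244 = -8.71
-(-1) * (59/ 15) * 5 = 59/ 3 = 19.67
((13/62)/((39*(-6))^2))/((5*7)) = 1/9140040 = 0.00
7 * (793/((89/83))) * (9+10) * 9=78785343/89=885228.57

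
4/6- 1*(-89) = 269/3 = 89.67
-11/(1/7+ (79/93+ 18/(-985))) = -7053585/624592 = -11.29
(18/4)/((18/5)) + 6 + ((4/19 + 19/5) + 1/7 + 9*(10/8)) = 30129/1330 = 22.65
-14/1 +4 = -10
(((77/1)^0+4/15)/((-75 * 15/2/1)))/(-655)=38/11053125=0.00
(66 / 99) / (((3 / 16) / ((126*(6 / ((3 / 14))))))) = 12544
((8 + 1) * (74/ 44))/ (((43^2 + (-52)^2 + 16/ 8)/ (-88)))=-1332/ 4555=-0.29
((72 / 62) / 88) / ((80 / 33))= 27 / 4960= 0.01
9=9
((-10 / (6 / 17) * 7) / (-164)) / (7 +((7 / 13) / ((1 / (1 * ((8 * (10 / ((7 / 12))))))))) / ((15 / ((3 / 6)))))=7735 / 60516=0.13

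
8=8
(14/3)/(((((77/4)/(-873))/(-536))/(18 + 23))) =51160128/11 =4650920.73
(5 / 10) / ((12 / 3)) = 1 / 8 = 0.12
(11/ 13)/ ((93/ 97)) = 1067/ 1209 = 0.88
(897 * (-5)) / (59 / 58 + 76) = -86710 / 1489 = -58.23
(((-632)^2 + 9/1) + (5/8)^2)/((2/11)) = 281201107/128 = 2196883.65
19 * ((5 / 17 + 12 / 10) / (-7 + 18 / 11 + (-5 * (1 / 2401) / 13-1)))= -828486659 / 185722025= -4.46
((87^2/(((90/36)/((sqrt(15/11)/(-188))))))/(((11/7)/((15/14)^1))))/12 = -7569*sqrt(165)/90992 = -1.07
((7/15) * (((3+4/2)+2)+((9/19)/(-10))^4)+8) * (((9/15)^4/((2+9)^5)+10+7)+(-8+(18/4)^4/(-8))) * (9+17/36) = -413029241420220750591851/91585428528000000000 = -4509.77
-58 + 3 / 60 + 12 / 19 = -21781 / 380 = -57.32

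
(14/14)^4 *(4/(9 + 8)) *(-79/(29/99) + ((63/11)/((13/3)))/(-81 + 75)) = -4477266/70499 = -63.51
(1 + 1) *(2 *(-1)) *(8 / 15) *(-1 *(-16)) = -512 / 15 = -34.13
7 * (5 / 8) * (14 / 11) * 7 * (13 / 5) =4459 / 44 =101.34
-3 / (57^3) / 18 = -1 / 1111158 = -0.00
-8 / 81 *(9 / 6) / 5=-4 / 135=-0.03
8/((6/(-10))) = -40/3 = -13.33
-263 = -263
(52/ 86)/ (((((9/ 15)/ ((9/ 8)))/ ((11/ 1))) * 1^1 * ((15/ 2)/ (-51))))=-7293/ 86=-84.80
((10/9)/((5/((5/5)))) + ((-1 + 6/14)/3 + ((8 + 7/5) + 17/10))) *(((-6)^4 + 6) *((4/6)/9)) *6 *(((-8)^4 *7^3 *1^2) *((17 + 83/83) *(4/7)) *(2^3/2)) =5585107419136/15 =372340494609.07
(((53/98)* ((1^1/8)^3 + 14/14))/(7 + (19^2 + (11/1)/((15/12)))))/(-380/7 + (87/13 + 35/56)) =-589095/19239990784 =-0.00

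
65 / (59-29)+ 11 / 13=235 / 78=3.01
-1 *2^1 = -2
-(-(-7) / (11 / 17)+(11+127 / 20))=-6197 / 220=-28.17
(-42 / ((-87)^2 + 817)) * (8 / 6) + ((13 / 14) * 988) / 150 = 1921289 / 314475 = 6.11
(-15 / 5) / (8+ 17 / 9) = -27 / 89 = -0.30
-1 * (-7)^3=343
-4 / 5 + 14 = 66 / 5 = 13.20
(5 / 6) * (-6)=-5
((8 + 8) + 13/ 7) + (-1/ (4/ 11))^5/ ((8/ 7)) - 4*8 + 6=-8358443/ 57344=-145.76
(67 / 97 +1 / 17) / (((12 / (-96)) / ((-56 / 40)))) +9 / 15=8.99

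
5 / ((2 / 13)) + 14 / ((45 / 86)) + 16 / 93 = 165803 / 2790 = 59.43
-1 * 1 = -1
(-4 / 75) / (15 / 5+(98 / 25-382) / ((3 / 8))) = 4 / 75391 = 0.00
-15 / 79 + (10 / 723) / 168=-910585 / 4797828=-0.19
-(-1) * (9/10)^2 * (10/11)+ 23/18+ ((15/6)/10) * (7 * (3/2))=18371/3960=4.64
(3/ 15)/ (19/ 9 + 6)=9/ 365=0.02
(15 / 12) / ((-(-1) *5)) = 1 / 4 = 0.25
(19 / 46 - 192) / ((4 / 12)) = -26439 / 46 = -574.76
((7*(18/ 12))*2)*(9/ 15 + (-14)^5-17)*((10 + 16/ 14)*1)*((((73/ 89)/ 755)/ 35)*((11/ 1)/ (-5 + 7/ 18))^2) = -1800912131503056/ 81008612125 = -22231.12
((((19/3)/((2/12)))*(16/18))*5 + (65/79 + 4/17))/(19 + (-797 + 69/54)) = -4108298/18776483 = -0.22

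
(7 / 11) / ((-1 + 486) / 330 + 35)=42 / 2407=0.02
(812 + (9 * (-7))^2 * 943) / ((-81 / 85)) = -318204215 / 81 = -3928447.10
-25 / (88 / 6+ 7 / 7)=-75 / 47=-1.60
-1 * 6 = -6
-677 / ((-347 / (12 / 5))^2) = -97488 / 3010225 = -0.03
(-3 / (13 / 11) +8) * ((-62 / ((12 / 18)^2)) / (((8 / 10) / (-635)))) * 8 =62893575 / 13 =4837967.31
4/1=4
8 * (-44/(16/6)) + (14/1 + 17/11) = -1281/11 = -116.45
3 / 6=0.50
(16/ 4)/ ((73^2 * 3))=4/ 15987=0.00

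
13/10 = 1.30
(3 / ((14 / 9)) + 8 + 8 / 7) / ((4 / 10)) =775 / 28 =27.68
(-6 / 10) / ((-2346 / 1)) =1 / 3910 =0.00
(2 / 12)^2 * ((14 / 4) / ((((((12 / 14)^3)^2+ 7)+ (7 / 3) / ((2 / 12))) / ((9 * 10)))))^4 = 4139878828902659648791209 / 3172667113308285324484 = 1304.86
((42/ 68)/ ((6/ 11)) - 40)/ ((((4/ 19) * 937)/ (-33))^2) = -1039039947/ 955230272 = -1.09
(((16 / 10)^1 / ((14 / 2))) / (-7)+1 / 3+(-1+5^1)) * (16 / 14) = 25288 / 5145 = 4.92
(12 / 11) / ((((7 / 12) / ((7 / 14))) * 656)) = 9 / 6314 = 0.00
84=84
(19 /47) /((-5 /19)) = -361 /235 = -1.54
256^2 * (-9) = -589824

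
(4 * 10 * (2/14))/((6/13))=260/21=12.38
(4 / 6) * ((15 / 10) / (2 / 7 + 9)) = 7 / 65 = 0.11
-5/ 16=-0.31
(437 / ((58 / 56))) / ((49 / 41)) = 71668 / 203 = 353.04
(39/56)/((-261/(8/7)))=-13/4263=-0.00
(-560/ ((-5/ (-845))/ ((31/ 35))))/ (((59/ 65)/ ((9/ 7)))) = -118733.75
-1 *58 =-58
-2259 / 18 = -251 / 2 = -125.50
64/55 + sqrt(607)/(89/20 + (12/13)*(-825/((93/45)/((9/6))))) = 64/55-8060*sqrt(607)/4419133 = 1.12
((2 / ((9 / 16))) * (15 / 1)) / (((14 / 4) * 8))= 40 / 21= 1.90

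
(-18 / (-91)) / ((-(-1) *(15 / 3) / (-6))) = -108 / 455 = -0.24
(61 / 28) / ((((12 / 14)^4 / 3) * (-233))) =-0.05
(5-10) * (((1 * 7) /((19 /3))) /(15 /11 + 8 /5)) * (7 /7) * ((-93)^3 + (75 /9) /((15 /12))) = 1499878.33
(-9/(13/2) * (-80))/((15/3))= 288/13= 22.15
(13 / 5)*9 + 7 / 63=1058 / 45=23.51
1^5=1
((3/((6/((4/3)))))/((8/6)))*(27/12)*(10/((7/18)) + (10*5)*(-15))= -22815/28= -814.82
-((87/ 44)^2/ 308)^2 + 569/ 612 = 50569556321351/ 54400584978432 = 0.93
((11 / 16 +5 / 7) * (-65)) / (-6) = 10205 / 672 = 15.19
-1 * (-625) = 625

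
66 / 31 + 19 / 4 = 6.88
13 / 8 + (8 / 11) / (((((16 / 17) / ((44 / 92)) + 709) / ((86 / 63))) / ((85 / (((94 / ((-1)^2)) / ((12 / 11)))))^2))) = 3236511040549 / 1990035030984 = 1.63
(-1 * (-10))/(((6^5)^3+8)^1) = 5/235092492292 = 0.00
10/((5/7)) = 14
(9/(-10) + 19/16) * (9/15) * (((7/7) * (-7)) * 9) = -4347/400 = -10.87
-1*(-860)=860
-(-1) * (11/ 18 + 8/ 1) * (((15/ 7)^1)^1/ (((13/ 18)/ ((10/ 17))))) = 23250/ 1547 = 15.03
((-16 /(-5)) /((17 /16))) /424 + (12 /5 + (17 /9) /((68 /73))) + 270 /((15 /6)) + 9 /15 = 113.03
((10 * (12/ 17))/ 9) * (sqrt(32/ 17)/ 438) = 80 * sqrt(34)/ 189873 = 0.00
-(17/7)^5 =-1419857/16807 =-84.48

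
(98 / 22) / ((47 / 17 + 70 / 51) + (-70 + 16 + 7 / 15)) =-12495 / 138556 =-0.09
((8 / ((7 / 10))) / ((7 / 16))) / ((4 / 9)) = 58.78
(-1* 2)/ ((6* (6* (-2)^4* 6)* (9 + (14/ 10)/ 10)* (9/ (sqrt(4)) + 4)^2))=-25/ 28527768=-0.00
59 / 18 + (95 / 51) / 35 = 7135 / 2142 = 3.33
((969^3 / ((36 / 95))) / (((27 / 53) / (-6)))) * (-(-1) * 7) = -1187695420415 / 6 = -197949236735.83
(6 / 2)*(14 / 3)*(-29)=-406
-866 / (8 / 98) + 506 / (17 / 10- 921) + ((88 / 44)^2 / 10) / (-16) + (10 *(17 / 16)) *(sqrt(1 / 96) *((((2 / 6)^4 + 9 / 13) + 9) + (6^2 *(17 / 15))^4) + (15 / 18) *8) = -11625367139 / 1103160 + 31002697530731 *sqrt(6) / 25272000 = 2994399.62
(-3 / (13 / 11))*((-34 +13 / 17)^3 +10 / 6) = 5951679910 / 63869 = 93185.74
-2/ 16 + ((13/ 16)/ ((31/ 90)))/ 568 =-17023/ 140864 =-0.12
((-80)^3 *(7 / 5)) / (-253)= 716800 / 253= 2833.20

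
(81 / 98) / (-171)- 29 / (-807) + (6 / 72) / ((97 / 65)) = 8448375 / 97170332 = 0.09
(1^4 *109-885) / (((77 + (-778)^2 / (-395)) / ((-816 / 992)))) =-2605420 / 5940313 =-0.44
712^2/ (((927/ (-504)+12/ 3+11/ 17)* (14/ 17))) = 586027264/ 2673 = 219239.53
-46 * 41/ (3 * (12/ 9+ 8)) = -943/ 14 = -67.36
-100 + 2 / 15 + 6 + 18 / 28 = -19577 / 210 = -93.22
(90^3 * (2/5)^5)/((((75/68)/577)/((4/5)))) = 9763172352/3125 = 3124215.15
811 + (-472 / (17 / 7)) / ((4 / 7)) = 8005 / 17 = 470.88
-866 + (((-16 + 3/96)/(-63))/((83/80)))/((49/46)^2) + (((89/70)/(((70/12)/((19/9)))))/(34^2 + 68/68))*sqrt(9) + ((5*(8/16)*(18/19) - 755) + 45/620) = -2222500395611183/1373318937900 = -1618.34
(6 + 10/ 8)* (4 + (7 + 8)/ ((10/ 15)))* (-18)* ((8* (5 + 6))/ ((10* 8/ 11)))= -1673793/ 40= -41844.82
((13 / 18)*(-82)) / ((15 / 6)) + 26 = 104 / 45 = 2.31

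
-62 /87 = -0.71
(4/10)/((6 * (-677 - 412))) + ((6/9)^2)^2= 9677/49005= 0.20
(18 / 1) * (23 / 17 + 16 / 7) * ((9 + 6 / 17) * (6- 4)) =2478492 / 2023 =1225.16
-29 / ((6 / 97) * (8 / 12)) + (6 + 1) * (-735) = -23393 / 4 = -5848.25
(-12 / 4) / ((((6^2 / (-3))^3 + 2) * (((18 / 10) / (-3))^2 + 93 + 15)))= 25 / 1558578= 0.00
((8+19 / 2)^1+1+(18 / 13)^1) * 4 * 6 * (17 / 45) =35156 / 195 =180.29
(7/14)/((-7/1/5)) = -5/14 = -0.36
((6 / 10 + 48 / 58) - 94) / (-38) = 13423 / 5510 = 2.44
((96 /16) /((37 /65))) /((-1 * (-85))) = 78 /629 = 0.12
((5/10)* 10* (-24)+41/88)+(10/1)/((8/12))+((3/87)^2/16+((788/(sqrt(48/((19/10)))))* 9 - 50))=-22873507/148016+591* sqrt(570)/10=1256.46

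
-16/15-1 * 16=-256/15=-17.07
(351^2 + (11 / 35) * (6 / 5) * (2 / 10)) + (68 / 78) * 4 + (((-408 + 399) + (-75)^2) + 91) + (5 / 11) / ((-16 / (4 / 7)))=193560686881 / 1501500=128911.55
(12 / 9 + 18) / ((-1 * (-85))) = 58 / 255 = 0.23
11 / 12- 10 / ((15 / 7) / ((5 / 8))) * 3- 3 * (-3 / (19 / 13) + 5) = -1901 / 114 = -16.68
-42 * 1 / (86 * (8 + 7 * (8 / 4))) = -21 / 946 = -0.02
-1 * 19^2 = -361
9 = 9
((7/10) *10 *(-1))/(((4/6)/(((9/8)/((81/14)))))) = -49/24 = -2.04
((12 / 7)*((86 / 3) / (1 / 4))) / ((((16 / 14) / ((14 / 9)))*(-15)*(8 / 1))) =-301 / 135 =-2.23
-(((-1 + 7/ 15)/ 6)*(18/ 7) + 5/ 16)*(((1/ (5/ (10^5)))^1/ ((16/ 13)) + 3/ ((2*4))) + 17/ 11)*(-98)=470525601/ 3520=133672.05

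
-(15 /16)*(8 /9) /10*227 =-227 /12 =-18.92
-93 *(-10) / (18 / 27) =1395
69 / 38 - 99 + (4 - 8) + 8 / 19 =-3829 / 38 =-100.76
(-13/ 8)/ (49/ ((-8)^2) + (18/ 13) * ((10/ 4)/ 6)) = -1352/ 1117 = -1.21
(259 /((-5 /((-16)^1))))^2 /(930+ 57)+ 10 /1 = 2488498 /3525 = 705.96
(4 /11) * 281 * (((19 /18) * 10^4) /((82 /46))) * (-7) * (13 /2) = -111745270000 /4059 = -27530246.37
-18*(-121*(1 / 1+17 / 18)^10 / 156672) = 333784229775390625 / 31077346740535296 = 10.74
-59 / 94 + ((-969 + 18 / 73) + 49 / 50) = -83064603 / 85775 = -968.40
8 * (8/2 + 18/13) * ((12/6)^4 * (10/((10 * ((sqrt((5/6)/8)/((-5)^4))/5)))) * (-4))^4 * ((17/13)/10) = 140378112000000000000000000/169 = 830639715976331360946745.60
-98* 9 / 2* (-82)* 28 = 1012536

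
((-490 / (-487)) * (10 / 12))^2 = 1500625 / 2134521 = 0.70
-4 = -4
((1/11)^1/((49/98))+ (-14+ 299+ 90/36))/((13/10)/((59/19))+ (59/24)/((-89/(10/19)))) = 18943140030/26609407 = 711.90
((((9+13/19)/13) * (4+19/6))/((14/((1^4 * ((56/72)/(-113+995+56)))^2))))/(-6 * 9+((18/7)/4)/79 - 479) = -78131/158828537798541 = -0.00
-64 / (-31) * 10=640 / 31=20.65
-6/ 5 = -1.20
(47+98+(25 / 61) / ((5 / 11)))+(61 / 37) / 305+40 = 2097961 / 11285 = 185.91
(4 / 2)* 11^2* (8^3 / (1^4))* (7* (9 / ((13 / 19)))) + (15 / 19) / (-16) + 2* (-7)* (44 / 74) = 1668224389393 / 146224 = 11408690.70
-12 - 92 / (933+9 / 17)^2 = -32851189 / 2737575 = -12.00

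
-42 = -42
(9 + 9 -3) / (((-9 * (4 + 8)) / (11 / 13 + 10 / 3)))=-815 / 1404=-0.58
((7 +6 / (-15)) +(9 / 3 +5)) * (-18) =-1314 / 5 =-262.80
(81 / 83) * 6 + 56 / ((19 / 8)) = 46418 / 1577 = 29.43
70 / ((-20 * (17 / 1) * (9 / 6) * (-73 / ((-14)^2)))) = 1372 / 3723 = 0.37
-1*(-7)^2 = -49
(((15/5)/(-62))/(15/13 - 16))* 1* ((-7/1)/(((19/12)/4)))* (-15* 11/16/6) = 45045/454708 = 0.10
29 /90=0.32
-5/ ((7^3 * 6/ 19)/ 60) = -950/ 343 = -2.77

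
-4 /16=-1 /4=-0.25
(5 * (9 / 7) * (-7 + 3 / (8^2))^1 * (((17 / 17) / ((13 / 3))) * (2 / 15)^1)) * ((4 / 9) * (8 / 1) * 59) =-26255 / 91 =-288.52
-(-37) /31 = 37 /31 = 1.19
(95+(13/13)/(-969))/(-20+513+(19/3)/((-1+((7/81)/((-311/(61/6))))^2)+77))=159826805434634630/829566211408530657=0.19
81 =81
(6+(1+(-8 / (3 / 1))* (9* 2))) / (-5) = 8.20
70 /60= 7 /6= 1.17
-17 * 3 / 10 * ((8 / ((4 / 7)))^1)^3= -69972 / 5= -13994.40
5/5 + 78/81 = 53/27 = 1.96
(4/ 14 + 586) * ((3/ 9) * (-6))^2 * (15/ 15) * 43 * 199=140471712/ 7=20067387.43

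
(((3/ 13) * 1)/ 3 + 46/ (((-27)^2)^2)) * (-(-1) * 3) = 532039/ 2302911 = 0.23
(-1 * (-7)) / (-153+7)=-7 / 146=-0.05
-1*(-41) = 41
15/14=1.07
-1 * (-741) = 741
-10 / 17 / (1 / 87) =-51.18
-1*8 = -8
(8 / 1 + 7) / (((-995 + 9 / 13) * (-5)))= 39 / 12926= 0.00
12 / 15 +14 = 74 / 5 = 14.80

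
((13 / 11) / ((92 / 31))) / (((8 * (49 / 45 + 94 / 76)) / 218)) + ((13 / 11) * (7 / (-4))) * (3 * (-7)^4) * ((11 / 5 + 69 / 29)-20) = 268132124791401 / 1167169960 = 229728.43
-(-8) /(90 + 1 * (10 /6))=24 /275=0.09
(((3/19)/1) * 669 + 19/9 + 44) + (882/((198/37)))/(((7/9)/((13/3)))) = 2012699/1881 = 1070.02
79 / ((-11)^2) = 79 / 121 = 0.65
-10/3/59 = -10/177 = -0.06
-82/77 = -1.06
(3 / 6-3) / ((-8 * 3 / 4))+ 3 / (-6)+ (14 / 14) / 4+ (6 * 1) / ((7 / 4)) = 151 / 42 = 3.60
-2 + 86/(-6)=-49/3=-16.33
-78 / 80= -39 / 40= -0.98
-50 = -50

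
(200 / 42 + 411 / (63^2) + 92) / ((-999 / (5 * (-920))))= 589503800 / 1321677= 446.03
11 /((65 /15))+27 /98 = 3585 /1274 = 2.81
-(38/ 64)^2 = -0.35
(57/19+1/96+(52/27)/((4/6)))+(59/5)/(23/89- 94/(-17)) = 7.94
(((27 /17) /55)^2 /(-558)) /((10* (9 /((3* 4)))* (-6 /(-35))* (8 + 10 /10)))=-7 /54201950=-0.00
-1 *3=-3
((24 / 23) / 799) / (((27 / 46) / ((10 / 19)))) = 0.00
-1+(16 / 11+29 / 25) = 444 / 275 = 1.61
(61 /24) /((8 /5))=305 /192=1.59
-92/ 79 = -1.16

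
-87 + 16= -71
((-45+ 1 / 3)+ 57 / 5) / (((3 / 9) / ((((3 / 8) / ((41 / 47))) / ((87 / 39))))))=-914667 / 47560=-19.23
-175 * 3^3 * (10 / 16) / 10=-4725 / 16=-295.31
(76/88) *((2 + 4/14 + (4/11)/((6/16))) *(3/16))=893/1694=0.53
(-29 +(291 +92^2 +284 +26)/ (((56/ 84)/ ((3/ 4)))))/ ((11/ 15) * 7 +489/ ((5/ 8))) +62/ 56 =9274471/ 661528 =14.02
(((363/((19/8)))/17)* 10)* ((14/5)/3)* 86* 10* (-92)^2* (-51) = -591873300480/19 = -31151226341.05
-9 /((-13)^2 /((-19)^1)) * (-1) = -171 /169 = -1.01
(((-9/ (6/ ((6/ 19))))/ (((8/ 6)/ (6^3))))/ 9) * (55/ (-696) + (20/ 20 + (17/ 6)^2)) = -168165/ 2204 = -76.30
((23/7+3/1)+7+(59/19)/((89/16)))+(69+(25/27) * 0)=980624/11837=82.84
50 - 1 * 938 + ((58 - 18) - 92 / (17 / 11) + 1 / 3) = -907.20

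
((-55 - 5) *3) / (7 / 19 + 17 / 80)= -273600 / 883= -309.85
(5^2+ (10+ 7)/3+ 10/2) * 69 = 2461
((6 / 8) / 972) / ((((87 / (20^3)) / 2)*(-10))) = -100 / 7047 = -0.01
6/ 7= 0.86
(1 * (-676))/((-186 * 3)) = 338/279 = 1.21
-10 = -10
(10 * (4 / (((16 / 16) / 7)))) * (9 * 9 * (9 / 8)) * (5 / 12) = 42525 / 4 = 10631.25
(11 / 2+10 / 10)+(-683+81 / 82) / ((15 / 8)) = -87881 / 246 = -357.24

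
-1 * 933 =-933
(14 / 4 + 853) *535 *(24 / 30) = 366582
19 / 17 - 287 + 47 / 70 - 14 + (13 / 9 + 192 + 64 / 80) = -1124191 / 10710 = -104.97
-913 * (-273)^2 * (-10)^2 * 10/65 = -1046845800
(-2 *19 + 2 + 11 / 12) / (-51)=421 / 612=0.69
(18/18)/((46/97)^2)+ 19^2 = 773285/2116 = 365.45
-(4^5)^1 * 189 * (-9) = 1741824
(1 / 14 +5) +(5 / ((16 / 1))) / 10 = 5.10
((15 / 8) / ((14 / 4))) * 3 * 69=3105 / 28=110.89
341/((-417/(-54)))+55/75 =93599/2085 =44.89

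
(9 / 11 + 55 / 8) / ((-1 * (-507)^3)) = 677 / 11468498184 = 0.00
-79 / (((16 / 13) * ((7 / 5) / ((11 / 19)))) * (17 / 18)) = -508365 / 18088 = -28.11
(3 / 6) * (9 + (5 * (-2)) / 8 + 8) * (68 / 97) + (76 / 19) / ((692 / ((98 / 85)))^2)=231590319569 / 41949982850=5.52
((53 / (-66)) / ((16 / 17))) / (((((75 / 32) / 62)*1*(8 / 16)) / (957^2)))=-1033558724 / 25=-41342348.96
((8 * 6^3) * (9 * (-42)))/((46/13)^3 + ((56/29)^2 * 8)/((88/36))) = -1659450448656/143560981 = -11559.20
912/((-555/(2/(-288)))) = 19/1665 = 0.01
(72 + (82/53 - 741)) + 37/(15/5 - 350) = -12277086/18391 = -667.56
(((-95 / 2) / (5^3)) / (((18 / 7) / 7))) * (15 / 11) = -931 / 660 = -1.41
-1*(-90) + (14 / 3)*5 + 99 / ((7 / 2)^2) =17848 / 147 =121.41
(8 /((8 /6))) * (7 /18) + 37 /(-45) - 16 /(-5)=212 /45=4.71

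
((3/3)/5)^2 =1/25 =0.04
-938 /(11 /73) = -68474 /11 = -6224.91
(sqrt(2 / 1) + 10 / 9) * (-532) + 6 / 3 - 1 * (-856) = 2402 / 9 - 532 * sqrt(2) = -485.47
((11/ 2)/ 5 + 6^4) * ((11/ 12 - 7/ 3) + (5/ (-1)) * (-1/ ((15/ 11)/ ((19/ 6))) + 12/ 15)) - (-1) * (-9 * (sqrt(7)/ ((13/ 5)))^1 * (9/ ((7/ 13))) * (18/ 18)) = 2892533/ 360 - 405 * sqrt(7)/ 7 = 7881.74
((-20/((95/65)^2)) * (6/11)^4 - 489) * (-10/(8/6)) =38834123535/10570802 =3673.72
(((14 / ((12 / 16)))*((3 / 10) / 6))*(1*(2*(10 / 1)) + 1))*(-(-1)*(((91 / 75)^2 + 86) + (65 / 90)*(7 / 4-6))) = 62036009 / 37500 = 1654.29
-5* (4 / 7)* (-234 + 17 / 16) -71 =16647 / 28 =594.54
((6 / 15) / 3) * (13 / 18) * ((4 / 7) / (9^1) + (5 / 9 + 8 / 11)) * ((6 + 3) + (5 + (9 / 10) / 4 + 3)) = 2785627 / 1247400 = 2.23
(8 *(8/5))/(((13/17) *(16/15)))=204/13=15.69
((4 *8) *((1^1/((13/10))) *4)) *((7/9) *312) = 71680/3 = 23893.33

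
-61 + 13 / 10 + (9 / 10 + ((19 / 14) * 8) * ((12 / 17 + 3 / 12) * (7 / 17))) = -78791 / 1445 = -54.53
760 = 760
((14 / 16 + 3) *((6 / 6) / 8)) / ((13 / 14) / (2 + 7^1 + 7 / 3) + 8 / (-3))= -11067 / 59056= -0.19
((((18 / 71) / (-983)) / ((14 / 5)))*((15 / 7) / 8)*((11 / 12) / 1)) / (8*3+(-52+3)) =0.00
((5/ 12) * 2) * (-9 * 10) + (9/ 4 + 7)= -263/ 4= -65.75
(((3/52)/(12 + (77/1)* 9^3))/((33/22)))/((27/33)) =11/13137930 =0.00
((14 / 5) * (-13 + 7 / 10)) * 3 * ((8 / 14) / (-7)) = 1476 / 175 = 8.43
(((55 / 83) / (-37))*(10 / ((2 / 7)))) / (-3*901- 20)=275 / 1194619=0.00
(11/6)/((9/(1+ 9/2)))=121/108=1.12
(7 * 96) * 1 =672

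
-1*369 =-369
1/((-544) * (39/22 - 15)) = 11/79152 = 0.00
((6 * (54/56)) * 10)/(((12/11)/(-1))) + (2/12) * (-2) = -4483/84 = -53.37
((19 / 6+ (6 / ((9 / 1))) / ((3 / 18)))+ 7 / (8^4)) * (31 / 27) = 2730635 / 331776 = 8.23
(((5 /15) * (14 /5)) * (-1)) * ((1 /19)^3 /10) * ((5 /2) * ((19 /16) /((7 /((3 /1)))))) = -0.00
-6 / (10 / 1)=-3 / 5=-0.60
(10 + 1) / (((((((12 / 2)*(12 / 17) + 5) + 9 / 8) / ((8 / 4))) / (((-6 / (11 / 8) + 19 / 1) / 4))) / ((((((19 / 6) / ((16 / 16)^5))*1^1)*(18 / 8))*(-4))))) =-312018 / 1409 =-221.45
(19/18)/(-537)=-19/9666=-0.00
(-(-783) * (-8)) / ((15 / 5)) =-2088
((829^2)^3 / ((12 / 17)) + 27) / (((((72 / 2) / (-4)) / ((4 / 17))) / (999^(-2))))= -5517928957200955181 / 458082459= -12045711091.51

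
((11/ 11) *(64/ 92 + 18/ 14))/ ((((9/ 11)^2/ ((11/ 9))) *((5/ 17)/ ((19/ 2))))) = 137142247/ 1173690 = 116.85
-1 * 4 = -4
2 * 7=14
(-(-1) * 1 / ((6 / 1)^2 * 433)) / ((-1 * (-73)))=1 / 1137924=0.00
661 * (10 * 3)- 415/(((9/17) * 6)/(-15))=21789.72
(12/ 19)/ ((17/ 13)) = 156/ 323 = 0.48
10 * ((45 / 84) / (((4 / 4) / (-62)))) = -2325 / 7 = -332.14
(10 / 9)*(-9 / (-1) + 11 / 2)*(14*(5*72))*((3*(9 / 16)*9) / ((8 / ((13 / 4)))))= 16031925 / 32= 500997.66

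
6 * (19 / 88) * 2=57 / 22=2.59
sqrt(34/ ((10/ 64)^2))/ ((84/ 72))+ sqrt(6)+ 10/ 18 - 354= -3181/ 9+ sqrt(6)+ 192 * sqrt(34)/ 35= -319.01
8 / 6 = 4 / 3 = 1.33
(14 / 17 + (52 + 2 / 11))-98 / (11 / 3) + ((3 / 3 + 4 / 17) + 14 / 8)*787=104531 / 44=2375.70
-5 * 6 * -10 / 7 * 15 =4500 / 7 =642.86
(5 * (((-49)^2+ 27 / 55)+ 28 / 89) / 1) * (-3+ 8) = 58784190 / 979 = 60045.14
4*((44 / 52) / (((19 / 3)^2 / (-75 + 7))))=-26928 / 4693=-5.74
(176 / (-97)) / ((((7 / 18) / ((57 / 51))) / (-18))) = 1083456 / 11543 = 93.86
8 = 8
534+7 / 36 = 19231 / 36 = 534.19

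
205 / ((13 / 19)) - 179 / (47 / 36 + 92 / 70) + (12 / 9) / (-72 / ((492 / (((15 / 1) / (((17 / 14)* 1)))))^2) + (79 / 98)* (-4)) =230.88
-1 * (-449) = 449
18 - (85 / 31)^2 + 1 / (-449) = 10.48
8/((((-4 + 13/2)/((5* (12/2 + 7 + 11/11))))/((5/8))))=140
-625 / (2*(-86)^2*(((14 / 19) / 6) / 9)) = -320625 / 103544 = -3.10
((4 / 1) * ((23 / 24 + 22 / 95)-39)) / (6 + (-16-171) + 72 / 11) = 948277 / 1093830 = 0.87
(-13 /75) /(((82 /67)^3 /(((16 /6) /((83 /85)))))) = -66468623 /257419935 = -0.26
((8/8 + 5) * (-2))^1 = -12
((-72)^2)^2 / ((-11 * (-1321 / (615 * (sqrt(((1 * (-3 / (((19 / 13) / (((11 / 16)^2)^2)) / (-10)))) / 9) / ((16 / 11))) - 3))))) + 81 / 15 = -247910929263 / 72655 + 59180220 * sqrt(81510) / 25099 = -2738994.80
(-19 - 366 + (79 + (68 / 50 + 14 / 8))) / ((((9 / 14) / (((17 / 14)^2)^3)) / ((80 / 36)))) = -104443261063 / 31116960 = -3356.47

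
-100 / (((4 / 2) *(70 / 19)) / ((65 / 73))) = -6175 / 511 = -12.08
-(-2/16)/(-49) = -1/392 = -0.00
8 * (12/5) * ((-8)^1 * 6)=-4608/5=-921.60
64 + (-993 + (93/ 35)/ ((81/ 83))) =-875332/ 945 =-926.28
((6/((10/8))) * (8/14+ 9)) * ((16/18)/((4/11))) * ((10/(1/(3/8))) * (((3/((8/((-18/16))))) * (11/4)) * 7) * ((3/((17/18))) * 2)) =-5910003/272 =-21727.95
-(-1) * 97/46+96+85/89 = 405567/4094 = 99.06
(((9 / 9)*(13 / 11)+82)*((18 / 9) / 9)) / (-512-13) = -122 / 3465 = -0.04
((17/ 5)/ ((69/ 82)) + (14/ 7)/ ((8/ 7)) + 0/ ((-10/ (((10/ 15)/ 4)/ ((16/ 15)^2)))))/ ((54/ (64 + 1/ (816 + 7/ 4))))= 418224967/ 60938730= 6.86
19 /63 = 0.30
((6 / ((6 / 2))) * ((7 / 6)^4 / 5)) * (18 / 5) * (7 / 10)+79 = 727807 / 9000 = 80.87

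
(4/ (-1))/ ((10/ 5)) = -2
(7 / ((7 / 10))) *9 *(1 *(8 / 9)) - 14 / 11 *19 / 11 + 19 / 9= 87025 / 1089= 79.91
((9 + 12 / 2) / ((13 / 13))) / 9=5 / 3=1.67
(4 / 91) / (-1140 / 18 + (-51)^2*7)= 12 / 4953221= 0.00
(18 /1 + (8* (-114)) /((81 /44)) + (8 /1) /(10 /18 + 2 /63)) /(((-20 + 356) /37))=-231661 /4536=-51.07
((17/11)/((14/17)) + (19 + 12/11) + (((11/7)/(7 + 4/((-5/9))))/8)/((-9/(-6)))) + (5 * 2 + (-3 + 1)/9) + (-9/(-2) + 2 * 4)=120833/2772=43.59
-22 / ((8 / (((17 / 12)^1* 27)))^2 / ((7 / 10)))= -1802493 / 5120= -352.05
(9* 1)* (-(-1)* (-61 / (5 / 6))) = -3294 / 5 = -658.80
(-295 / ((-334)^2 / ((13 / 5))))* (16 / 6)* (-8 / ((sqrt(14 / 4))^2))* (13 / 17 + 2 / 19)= 0.04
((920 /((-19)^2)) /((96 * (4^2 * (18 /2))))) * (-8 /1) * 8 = -115 /9747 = -0.01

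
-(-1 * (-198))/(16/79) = -7821/8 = -977.62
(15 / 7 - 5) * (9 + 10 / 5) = -220 / 7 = -31.43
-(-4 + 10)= -6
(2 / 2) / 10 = 1 / 10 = 0.10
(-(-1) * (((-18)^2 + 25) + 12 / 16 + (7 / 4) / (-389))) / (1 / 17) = 5945.67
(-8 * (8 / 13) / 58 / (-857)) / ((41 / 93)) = 0.00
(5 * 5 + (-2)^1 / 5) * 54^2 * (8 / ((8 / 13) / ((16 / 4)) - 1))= -678208.58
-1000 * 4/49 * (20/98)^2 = -400000/117649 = -3.40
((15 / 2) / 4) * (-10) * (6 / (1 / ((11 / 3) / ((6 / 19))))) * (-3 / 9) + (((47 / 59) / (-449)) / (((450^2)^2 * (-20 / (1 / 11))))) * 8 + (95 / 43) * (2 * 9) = 610395699775253908271 / 1284545692546875000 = 475.18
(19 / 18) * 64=608 / 9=67.56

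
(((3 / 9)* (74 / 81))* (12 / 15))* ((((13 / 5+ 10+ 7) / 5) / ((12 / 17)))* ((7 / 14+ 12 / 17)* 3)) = 148666 / 30375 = 4.89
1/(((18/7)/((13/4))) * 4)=91/288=0.32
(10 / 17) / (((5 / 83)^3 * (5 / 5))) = 1143574 / 425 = 2690.76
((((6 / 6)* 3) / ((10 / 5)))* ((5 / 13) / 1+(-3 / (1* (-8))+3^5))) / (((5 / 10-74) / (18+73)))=-25351 / 56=-452.70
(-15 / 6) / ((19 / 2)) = -5 / 19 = -0.26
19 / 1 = 19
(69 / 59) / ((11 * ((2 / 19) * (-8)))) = -1311 / 10384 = -0.13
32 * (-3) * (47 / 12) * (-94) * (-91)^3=-26634213424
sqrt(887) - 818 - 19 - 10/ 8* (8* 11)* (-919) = sqrt(887) + 100253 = 100282.78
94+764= 858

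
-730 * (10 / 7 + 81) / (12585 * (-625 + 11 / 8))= 673936 / 87901191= 0.01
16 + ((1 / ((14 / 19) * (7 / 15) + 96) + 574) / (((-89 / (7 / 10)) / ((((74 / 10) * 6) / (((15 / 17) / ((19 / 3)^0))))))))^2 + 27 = 4819881403224209641061 / 93312073635062500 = 51653.35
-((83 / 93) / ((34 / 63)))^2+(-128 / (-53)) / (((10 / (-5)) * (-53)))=-8462781017 / 3120563044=-2.71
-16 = -16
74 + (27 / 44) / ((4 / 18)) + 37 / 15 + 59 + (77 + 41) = 338221 / 1320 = 256.23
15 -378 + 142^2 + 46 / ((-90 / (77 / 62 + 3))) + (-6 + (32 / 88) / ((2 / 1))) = 607447591 / 30690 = 19793.01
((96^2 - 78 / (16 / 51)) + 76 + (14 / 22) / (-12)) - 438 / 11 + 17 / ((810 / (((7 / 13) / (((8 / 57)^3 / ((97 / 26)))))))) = 171682441269 / 19036160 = 9018.75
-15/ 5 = -3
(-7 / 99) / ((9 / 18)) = -14 / 99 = -0.14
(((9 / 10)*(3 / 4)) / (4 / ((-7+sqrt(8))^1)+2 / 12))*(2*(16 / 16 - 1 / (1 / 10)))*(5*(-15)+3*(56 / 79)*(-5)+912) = 6044095989 / 221990 - 1142191368*sqrt(2) / 110995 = 12673.95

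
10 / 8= 5 / 4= 1.25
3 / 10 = 0.30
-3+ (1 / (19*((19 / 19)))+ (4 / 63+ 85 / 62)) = -112279 / 74214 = -1.51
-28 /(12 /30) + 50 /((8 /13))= 45 /4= 11.25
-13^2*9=-1521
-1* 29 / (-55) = 29 / 55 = 0.53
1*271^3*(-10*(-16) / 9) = 3184401760 / 9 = 353822417.78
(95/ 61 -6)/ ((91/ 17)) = -4607/ 5551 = -0.83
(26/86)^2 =169/1849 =0.09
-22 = -22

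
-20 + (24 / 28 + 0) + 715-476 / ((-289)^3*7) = 6916123475 / 9938999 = 695.86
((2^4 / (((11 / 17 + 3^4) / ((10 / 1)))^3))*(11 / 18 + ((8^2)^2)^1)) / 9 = 45284963375 / 3384335763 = 13.38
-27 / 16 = -1.69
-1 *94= -94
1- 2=-1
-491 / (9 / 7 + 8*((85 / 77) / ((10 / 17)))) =-37807 / 1255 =-30.13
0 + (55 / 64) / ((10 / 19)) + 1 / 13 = 2845 / 1664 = 1.71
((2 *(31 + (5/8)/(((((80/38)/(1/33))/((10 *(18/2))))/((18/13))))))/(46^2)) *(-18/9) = -73493/1210352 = -0.06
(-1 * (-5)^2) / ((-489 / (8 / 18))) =0.02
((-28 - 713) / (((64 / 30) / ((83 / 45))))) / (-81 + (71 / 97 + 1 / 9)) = 941967 / 117856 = 7.99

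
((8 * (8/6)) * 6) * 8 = 512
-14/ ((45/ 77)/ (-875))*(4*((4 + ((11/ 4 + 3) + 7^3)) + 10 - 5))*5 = 149976750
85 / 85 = 1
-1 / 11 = -0.09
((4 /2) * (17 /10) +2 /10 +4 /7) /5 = 146 /175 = 0.83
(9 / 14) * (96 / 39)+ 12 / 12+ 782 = 71397 / 91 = 784.58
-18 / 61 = -0.30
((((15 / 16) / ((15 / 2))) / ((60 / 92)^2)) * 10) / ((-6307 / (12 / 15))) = -529 / 1419075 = -0.00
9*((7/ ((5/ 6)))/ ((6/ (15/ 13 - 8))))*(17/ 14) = -13617/ 130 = -104.75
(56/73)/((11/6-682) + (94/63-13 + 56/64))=-28224/25415899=-0.00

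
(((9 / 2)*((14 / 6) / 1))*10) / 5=21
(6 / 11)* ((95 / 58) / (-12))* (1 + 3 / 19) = -5 / 58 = -0.09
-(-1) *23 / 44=23 / 44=0.52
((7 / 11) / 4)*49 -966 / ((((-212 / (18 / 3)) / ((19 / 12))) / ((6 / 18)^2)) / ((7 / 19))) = 33467 / 3498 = 9.57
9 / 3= 3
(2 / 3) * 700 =466.67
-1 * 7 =-7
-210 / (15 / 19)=-266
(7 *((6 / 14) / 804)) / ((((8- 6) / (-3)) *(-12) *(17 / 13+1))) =13 / 64320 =0.00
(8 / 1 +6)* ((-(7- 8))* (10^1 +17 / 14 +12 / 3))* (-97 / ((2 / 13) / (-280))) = 37603020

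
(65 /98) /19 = 0.03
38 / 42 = 0.90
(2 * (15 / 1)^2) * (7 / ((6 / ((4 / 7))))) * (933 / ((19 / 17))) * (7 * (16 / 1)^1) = 532929600 / 19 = 28048926.32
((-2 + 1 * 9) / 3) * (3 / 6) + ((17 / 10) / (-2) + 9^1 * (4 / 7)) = 2293 / 420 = 5.46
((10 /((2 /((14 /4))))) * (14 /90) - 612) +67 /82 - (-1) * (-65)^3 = -101561147 /369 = -275233.46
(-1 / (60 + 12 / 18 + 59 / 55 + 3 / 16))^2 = 6969600 / 26727999169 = 0.00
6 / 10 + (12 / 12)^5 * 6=33 / 5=6.60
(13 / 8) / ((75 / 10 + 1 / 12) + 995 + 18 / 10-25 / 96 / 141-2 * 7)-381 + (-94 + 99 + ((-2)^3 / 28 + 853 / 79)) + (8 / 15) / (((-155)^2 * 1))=-4882183387720411819 / 13358037245335125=-365.49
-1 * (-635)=635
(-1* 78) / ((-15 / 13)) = 67.60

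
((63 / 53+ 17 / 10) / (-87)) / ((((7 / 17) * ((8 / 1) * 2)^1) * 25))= -26027 / 129108000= -0.00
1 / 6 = 0.17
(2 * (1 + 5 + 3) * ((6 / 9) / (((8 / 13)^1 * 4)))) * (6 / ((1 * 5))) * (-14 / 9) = -91 / 10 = -9.10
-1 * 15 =-15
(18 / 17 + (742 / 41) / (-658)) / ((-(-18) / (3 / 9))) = 0.02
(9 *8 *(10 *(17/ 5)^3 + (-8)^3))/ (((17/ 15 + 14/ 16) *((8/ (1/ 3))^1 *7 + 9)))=-1713024/ 71095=-24.09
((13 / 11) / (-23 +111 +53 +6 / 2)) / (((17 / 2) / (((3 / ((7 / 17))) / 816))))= 0.00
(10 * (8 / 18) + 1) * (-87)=-1421 / 3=-473.67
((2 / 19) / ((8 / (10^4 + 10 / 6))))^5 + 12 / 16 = 24320256751587193252901 / 616132666368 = 39472435206.12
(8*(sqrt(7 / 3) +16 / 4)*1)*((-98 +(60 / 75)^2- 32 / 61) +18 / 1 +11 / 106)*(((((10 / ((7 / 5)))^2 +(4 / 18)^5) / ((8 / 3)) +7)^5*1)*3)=-23985975102145327057183877445642951093402125 / 256952748845354183716920964525422- 23985975102145327057183877445642951093402125*sqrt(21) / 3083432986144250204603051574305064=-128995586911.08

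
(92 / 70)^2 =2116 / 1225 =1.73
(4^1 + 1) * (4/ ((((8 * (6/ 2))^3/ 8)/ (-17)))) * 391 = -33235/ 432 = -76.93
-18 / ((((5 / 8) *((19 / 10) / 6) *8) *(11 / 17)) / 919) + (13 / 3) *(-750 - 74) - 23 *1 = -12376933 / 627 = -19739.93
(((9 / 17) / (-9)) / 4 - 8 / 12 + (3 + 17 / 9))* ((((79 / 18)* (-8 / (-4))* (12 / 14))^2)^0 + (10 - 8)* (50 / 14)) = 48925 / 1428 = 34.26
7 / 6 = 1.17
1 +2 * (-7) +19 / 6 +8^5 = 196549 / 6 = 32758.17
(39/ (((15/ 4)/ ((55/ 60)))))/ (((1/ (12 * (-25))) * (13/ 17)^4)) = -8363.50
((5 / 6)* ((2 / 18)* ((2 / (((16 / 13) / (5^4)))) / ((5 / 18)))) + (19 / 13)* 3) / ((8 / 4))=106993 / 624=171.46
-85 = -85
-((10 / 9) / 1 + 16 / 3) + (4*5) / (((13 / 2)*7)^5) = -6.44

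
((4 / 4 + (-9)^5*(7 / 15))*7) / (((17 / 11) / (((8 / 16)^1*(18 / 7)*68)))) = -54559296 / 5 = -10911859.20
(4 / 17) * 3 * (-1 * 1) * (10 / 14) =-60 / 119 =-0.50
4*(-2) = -8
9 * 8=72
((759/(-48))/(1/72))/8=-2277/16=-142.31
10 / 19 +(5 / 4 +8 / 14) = 1249 / 532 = 2.35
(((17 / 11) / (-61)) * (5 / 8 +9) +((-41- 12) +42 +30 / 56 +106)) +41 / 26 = 4301749 / 44408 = 96.87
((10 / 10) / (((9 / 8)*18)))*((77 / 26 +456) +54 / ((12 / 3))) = 24568 / 1053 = 23.33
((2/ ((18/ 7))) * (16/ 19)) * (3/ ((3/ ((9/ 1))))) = 112/ 19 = 5.89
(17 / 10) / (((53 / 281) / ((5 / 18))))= 4777 / 1908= 2.50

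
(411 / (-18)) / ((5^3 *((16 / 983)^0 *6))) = -137 / 4500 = -0.03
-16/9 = -1.78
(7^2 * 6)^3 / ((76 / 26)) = 165179196 / 19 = 8693641.89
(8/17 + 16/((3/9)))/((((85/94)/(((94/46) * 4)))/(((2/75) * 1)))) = 29123456/2492625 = 11.68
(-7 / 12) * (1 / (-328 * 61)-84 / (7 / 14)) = 23529415 / 240096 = 98.00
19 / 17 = 1.12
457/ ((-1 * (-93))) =457/ 93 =4.91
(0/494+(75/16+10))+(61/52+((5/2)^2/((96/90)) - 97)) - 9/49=-3076505/40768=-75.46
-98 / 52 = -49 / 26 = -1.88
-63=-63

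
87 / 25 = 3.48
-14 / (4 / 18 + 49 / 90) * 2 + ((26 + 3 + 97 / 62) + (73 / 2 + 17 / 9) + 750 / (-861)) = 58124468 / 1841679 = 31.56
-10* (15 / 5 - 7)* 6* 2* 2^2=1920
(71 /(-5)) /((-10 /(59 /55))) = 4189 /2750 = 1.52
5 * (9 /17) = 45 /17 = 2.65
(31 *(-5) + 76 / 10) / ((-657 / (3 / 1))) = 737 / 1095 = 0.67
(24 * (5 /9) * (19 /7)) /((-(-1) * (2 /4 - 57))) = -1520 /2373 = -0.64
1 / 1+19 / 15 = 34 / 15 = 2.27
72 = 72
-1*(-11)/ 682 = 1/ 62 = 0.02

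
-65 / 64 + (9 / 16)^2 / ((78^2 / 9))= -175679 / 173056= -1.02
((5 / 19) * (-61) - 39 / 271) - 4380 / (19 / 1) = -246.72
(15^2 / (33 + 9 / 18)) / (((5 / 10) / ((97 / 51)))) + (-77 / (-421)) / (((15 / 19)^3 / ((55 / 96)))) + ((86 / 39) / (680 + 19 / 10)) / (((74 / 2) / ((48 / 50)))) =875187206604634591 / 33972330297765600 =25.76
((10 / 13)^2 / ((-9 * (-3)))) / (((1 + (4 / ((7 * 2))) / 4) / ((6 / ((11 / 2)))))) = 1120 / 50193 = 0.02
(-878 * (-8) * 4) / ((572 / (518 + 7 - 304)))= 119408 / 11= 10855.27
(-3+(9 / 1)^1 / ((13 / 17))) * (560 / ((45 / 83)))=353248 / 39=9057.64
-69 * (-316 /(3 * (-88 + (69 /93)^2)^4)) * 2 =0.00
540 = 540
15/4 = 3.75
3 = 3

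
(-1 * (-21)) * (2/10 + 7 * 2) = 1491/5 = 298.20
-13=-13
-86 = -86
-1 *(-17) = 17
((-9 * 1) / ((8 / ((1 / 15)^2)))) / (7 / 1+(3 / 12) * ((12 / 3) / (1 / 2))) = -0.00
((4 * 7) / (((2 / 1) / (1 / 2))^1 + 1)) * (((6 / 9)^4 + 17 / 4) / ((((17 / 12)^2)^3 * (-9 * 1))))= -41316352 / 120687845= -0.34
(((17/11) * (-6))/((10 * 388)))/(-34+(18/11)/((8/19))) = 51/642625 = 0.00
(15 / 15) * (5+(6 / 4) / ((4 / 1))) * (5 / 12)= 2.24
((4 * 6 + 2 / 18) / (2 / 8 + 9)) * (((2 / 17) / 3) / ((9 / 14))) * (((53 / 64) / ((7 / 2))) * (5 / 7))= 8215 / 305694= 0.03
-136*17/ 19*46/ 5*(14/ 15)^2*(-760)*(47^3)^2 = 1797541258394258944/ 225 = 7989072259530039.75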